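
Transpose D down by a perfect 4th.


Reasoning:
perfect 4th: 4 letter names, 5 semitones
Letter: D - 3 → A
Pitch: D - 5 semitones, spelled as an A → A
= A


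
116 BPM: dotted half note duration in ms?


Reasoning:
One quarter-note beat = 60000 / BPM = 60000 / 116 ms
Dotted half note = 3 × quarter note
Duration = 3 × 60000 / 116 = 180000 / 116
= 1551.7 ms


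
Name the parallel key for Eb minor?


Reasoning:
Parallel keys share the same tonic but differ in mode
Eb minor → parallel is Eb major
= Eb major


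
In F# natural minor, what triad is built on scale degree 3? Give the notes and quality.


F# natural minor scale: F# G# A B C# D E
Diatonic triad on degree 3 stacks scale notes 3, 5, 7: A C# E
A→C# = 4 semitones; A→E = 7 semitones → major triad
= A C# E (major)


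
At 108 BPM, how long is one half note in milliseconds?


Let's work it out.
One quarter-note beat = 60000 / BPM = 60000 / 108 ms
Half note = 2 × quarter note
Duration = 2 × 60000 / 108 = 120000 / 108
= 1111.1 ms


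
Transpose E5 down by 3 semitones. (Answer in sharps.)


Step by step:
E5: chromatic position 4 in octave 5 → absolute = 5×12 + 4 = 64
Transpose down 3: 64 - 3 = 61
61 = 5×12 + 1 → C# in octave 5
Result = C#5


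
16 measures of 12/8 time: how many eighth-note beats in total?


Time signature 12/8: the bottom number 8 means the eighth note gets one count
The top number 12 means 12 eighth-note beats per measure
Total = 12 × 16 measures
= 192 eighth-note beats


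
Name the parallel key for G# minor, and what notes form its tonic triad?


Step by step:
Parallel keys share the same tonic but differ in mode
G# minor → parallel is G# major
Tonic triad of G# major = G# B# D#
= G# major; triad = G# B# D#


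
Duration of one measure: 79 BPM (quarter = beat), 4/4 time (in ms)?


Let's work it out.
Quarter-note beat duration = 60000 / 79 ms
Beats per measure (4/4) = 4
One measure = 4 × 60000 / 79 = 240000 / 79 ms
= 3038.0 ms


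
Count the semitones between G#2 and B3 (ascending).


Solution.
Absolute semitone position = octave×12 + chromatic position
G#2: 2×12 + 8 = 32
B3: 3×12 + 11 = 47
Difference = 47 - 32 = 15
= 15 semitones


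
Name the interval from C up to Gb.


Working:
Letter names: C → G spans 5 letter names → a 5th
Semitones: C → Gb = 6 half-steps
A 5th of 6 semitones is a diminished 5th
= diminished 5th


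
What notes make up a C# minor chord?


Let's work it out.
Minor triad = root + minor 3rd (3 semitones) + perfect 5th (7 semitones)
A triad on C# stacks thirds, so the chord tones use letter names C-E-G
Root: C#
Minor 3rd above C#: E
Perfect 5th above C#: G#
Chord = C# E G#


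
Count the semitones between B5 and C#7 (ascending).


Absolute semitone position = octave×12 + chromatic position
B5: 5×12 + 11 = 71
C#7: 7×12 + 1 = 85
Difference = 85 - 71 = 14
= 14 semitones


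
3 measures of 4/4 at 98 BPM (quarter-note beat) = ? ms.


Let's work it out.
Quarter-note beat duration = 60000 / 98 ms
Beats per measure (4/4) = 4
One measure = 4 × 60000 / 98 = 240000 / 98 ms
3 measures = 3 × 240000 / 98 = 720000 / 98
= 7346.9 ms


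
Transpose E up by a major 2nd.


Working:
major 2nd: 2 letter names, 2 semitones
Letter: E + 1 → F
Pitch: E + 2 semitones, spelled as an F → F#
= F#


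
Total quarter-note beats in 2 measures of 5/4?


Step by step:
Time signature 5/4: the bottom number 4 means the quarter note gets one count
The top number 5 means 5 quarter-note beats per measure
Total = 5 × 2 measures
= 10 quarter-note beats


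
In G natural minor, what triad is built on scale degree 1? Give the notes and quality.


Reasoning:
G natural minor scale: G A Bb C D Eb F
Diatonic triad on degree 1 stacks scale notes 1, 3, 5: G Bb D
G→Bb = 3 semitones; G→D = 7 semitones → minor triad
= G Bb D (minor)


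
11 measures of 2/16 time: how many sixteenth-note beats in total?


Working:
Time signature 2/16: the bottom number 16 means the sixteenth note gets one count
The top number 2 means 2 sixteenth-note beats per measure
Total = 2 × 11 measures
= 22 sixteenth-note beats


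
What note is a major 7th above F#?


Reasoning:
A 7th spans 7 letter names, so from F we land on E
A major 7th = 11 semitones above F#
Spell E at that pitch: E#
= E#


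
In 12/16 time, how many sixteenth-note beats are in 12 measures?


Let's work it out.
Time signature 12/16: the bottom number 16 means the sixteenth note gets one count
The top number 12 means 12 sixteenth-note beats per measure
Total = 12 × 12 measures
= 144 sixteenth-note beats


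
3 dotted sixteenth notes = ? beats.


Step by step:
Base sixteenth note = 1/4 beats
Dot 1 adds half the previous value: +1/8
One dotted sixteenth = 1/4 + 1/8 = 3/8
3 of them = 3 × 3/8 = 9/8
= 9/8 beats


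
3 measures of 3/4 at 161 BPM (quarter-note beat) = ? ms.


Step by step:
Quarter-note beat duration = 60000 / 161 ms
Beats per measure (3/4) = 3
One measure = 3 × 60000 / 161 = 180000 / 161 ms
3 measures = 3 × 180000 / 161 = 540000 / 161
= 3354.0 ms


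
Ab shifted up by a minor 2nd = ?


minor 2nd: 2 letter names, 1 semitones
Letter: A + 1 → B
Pitch: Ab + 1 semitones, spelled as a B → Bbb
= Bbb


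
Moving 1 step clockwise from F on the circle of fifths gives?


Working:
Each clockwise step on the circle of fifths moves up a perfect 5th
From F: F → C
= C


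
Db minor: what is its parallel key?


Step by step:
Parallel keys share the same tonic but differ in mode
Db minor → parallel is Db major
= Db major


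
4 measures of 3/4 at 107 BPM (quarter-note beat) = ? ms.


Quarter-note beat duration = 60000 / 107 ms
Beats per measure (3/4) = 3
One measure = 3 × 60000 / 107 = 180000 / 107 ms
4 measures = 4 × 180000 / 107 = 720000 / 107
= 6729.0 ms


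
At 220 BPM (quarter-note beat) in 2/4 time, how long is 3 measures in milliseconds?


Solution.
Quarter-note beat duration = 60000 / 220 ms
Beats per measure (2/4) = 2
One measure = 2 × 60000 / 220 = 120000 / 220 ms
3 measures = 3 × 120000 / 220 = 360000 / 220
= 1636.4 ms


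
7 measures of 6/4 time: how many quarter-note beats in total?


Step by step:
Time signature 6/4: the bottom number 4 means the quarter note gets one count
The top number 6 means 6 quarter-note beats per measure
Total = 6 × 7 measures
= 42 quarter-note beats


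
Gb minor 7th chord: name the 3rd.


Minor 7th chord = root + minor 3rd + perfect 5th + minor 7th
Seventh chords stack in thirds, so the letter names are G-B-D-F
Root: Gb
Minor 3rd above Gb: Bbb
Perfect 5th above Gb: Db
Minor 7th above Gb: Fb
The 3rd = Bbb


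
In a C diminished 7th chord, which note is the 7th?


Reasoning:
Diminished 7th chord = root + minor 3rd + diminished 5th + diminished 7th
Seventh chords stack in thirds, so the letter names are C-E-G-B
Root: C
Minor 3rd above C: Eb
Diminished 5th above C: Gb
Diminished 7th above C: Bbb
The 7th = Bbb


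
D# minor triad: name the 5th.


Reasoning:
Minor triad = root + minor 3rd (3 semitones) + perfect 5th (7 semitones)
A triad on D# stacks thirds, so the chord tones use letter names D-F-A
Root: D#
Minor 3rd above D#: F#
Perfect 5th above D#: A#
The 5th = A#


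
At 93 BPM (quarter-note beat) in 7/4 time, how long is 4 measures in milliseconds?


Step by step:
Quarter-note beat duration = 60000 / 93 ms
Beats per measure (7/4) = 7
One measure = 7 × 60000 / 93 = 420000 / 93 ms
4 measures = 4 × 420000 / 93 = 1680000 / 93
= 18064.5 ms


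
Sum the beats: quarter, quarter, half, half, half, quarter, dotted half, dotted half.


Beat values:
  quarter = 1 beat
  quarter = 1 beat
  half = 2 beats
  half = 2 beats
  half = 2 beats
  quarter = 1 beat
  dotted half = 3 beats
  dotted half = 3 beats
Sum = 1 + 1 + 2 + 2 + 2 + 1 + 3 + 3
= 15 beats


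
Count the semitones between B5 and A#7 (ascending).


Reasoning:
Absolute semitone position = octave×12 + chromatic position
B5: 5×12 + 11 = 71
A#7: 7×12 + 10 = 94
Difference = 94 - 71 = 23
= 23 semitones


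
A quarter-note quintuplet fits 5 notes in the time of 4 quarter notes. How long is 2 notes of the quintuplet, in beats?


Reasoning:
Quintuplet: 5 notes occupy the space of 4 quarter notes
Space = 4 × 1 = 4 beats
Each quintuplet note = 4 / 5 = 4/5 beats
2 notes = 2 × 4/5 = 8/5
= 8/5 beats


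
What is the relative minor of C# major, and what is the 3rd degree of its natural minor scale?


Working:
The relative minor shares the major's key signature and starts on its 6th degree
6th degree = a major 6th above the tonic; a major 6th above C# is A#
→ relative minor of C# major is A# minor
A# natural minor scale: A# B# C# D# E# F# G#
= A# minor; 3rd degree = C#


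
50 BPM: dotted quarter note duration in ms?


Working:
One quarter-note beat = 60000 / BPM = 60000 / 50 ms
Dotted quarter note = 3/2 × quarter note
Duration = 3/2 × 60000 / 50 = 90000 / 50
= 1800.0 ms


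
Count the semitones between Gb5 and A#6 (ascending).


Working:
Absolute semitone position = octave×12 + chromatic position
Gb5: 5×12 + 6 = 66
A#6: 6×12 + 10 = 82
Difference = 82 - 66 = 16
= 16 semitones


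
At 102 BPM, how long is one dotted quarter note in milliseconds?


Let's work it out.
One quarter-note beat = 60000 / BPM = 60000 / 102 ms
Dotted quarter note = 3/2 × quarter note
Duration = 3/2 × 60000 / 102 = 90000 / 102
= 882.4 ms


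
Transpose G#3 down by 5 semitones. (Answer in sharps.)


Step by step:
G#3: chromatic position 8 in octave 3 → absolute = 3×12 + 8 = 44
Transpose down 5: 44 - 5 = 39
39 = 3×12 + 3 → D# in octave 3
Result = D#3


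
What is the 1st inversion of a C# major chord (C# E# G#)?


Reasoning:
Root position: C# E# G#
1st inversion: move root up an octave
Bass note: E#
Notes (bottom to top) = E# G# C#


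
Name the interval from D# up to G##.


Solution.
Letter names: D → G spans 4 letter names → a 4th
Semitones: D# → G## = 6 half-steps
A 4th of 6 semitones is an augmented 4th
= augmented 4th


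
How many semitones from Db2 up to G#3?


Step by step:
Absolute semitone position = octave×12 + chromatic position
Db2: 2×12 + 1 = 25
G#3: 3×12 + 8 = 44
Difference = 44 - 25 = 19
= 19 semitones


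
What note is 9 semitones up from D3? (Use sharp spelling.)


Reasoning:
D3: chromatic position 2 in octave 3 → absolute = 3×12 + 2 = 38
Transpose up 9: 38 + 9 = 47
47 = 3×12 + 11 → B in octave 3
Result = B3


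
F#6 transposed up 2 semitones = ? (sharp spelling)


F#6: chromatic position 6 in octave 6 → absolute = 6×12 + 6 = 78
Transpose up 2: 78 + 2 = 80
80 = 6×12 + 8 → G# in octave 6
Result = G#6


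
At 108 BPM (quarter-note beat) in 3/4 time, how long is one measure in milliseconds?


Reasoning:
Quarter-note beat duration = 60000 / 108 ms
Beats per measure (3/4) = 3
One measure = 3 × 60000 / 108 = 180000 / 108 ms
= 1666.7 ms


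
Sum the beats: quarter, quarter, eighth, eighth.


Reasoning:
Beat values:
  quarter = 1 beat
  quarter = 1 beat
  eighth = 0.5 beats
  eighth = 0.5 beats
Sum = 1 + 1 + 0.5 + 0.5
= 3 beats


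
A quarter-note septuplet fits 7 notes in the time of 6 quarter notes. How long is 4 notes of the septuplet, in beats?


Reasoning:
Septuplet: 7 notes occupy the space of 6 quarter notes
Space = 6 × 1 = 6 beats
Each septuplet note = 6 / 7 = 6/7 beats
4 notes = 4 × 6/7 = 24/7
= 24/7 beats


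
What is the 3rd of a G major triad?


Reasoning:
Major triad = root + major 3rd (4 semitones) + perfect 5th (7 semitones)
A triad on G stacks thirds, so the chord tones use letter names G-B-D
Root: G
Major 3rd above G: B
Perfect 5th above G: D
The 3rd = B


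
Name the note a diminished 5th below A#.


A 5th spans 5 letter names, so from A we land on D
A diminished 5th = 6 semitones below A#
Spell D at that pitch: D##
= D##


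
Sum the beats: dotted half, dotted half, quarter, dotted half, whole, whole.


Step by step:
Beat values:
  dotted half = 3 beats
  dotted half = 3 beats
  quarter = 1 beat
  dotted half = 3 beats
  whole = 4 beats
  whole = 4 beats
Sum = 3 + 3 + 1 + 3 + 4 + 4
= 18 beats


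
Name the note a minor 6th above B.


A 6th spans 6 letter names, so from B we land on G
A minor 6th = 8 semitones above B
Spell G at that pitch: G
= G


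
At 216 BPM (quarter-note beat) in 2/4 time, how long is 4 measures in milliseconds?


Solution.
Quarter-note beat duration = 60000 / 216 ms
Beats per measure (2/4) = 2
One measure = 2 × 60000 / 216 = 120000 / 216 ms
4 measures = 4 × 120000 / 216 = 480000 / 216
= 2222.2 ms


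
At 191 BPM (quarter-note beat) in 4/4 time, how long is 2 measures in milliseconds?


Working:
Quarter-note beat duration = 60000 / 191 ms
Beats per measure (4/4) = 4
One measure = 4 × 60000 / 191 = 240000 / 191 ms
2 measures = 2 × 240000 / 191 = 480000 / 191
= 2513.1 ms


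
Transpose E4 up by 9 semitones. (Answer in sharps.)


Let's work it out.
E4: chromatic position 4 in octave 4 → absolute = 4×12 + 4 = 52
Transpose up 9: 52 + 9 = 61
61 = 5×12 + 1 → C# in octave 5
Result = C#5


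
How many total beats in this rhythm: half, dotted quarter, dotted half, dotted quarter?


Reasoning:
Beat values:
  half = 2 beats
  dotted quarter = 1.5 beats
  dotted half = 3 beats
  dotted quarter = 1.5 beats
Sum = 2 + 1.5 + 3 + 1.5
= 8 beats


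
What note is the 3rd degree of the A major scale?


Major scale pattern: W-W-H-W-W-W-H (2-2-1-2-2-2-1 semitones)
Starting from A:
  A + 2 semitones → B
  B + 2 semitones → C#
  C# + 1 semitone → D
  D + 2 semitones → E
  E + 2 semitones → F#
  F# + 2 semitones → G#
  G# + 1 semitone → A
Scale: A B C# D E F# G#
Degree 3 = C#


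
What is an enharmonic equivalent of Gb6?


Reasoning:
Enharmonic notes sound the same pitch but are spelled with different letter names
Gb and F# name the same pitch class
= F#6


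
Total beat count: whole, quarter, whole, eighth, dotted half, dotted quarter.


Let's work it out.
Beat values:
  whole = 4 beats
  quarter = 1 beat
  whole = 4 beats
  eighth = 0.5 beats
  dotted half = 3 beats
  dotted quarter = 1.5 beats
Sum = 4 + 1 + 4 + 0.5 + 3 + 1.5
= 14 beats


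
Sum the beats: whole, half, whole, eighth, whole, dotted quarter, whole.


Beat values:
  whole = 4 beats
  half = 2 beats
  whole = 4 beats
  eighth = 0.5 beats
  whole = 4 beats
  dotted quarter = 1.5 beats
  whole = 4 beats
Sum = 4 + 2 + 4 + 0.5 + 4 + 1.5 + 4
= 20 beats


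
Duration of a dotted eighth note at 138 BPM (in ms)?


Solution.
One quarter-note beat = 60000 / BPM = 60000 / 138 ms
Dotted eighth note = 3/4 × quarter note
Duration = 3/4 × 60000 / 138 = 45000 / 138
= 326.1 ms


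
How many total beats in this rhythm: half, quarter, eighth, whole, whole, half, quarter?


Reasoning:
Beat values:
  half = 2 beats
  quarter = 1 beat
  eighth = 0.5 beats
  whole = 4 beats
  whole = 4 beats
  half = 2 beats
  quarter = 1 beat
Sum = 2 + 1 + 0.5 + 4 + 4 + 2 + 1
= 14.5 beats


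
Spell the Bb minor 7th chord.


Let's work it out.
Minor 7th chord = root + minor 3rd + perfect 5th + minor 7th
Seventh chords stack in thirds, so the letter names are B-D-F-A
Root: Bb
Minor 3rd above Bb: Db
Perfect 5th above Bb: F
Minor 7th above Bb: Ab
Chord = Bb Db F Ab


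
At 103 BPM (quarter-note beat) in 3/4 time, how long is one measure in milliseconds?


Reasoning:
Quarter-note beat duration = 60000 / 103 ms
Beats per measure (3/4) = 3
One measure = 3 × 60000 / 103 = 180000 / 103 ms
= 1747.6 ms


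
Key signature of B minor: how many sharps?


Solution.
Sharp minor keys follow the circle of fifths: A(0), E(1), B(2), F#(3), C#(4), G#(5), D#(6), A#(7)
B minor has 2 sharps
Order of sharps: F# C# G# D# A# E# B# → first 2: F#, C#
= 2 sharps


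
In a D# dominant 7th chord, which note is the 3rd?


Dominant 7th chord = root + major 3rd + perfect 5th + minor 7th
Seventh chords stack in thirds, so the letter names are D-F-A-C
Root: D#
Major 3rd above D#: F##
Perfect 5th above D#: A#
Minor 7th above D#: C#
The 3rd = F##


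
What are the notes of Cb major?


Reasoning:
Major scale pattern: W-W-H-W-W-W-H (2-2-1-2-2-2-1 semitones)
Starting from Cb:
  Cb + 2 semitones → Db
  Db + 2 semitones → Eb
  Eb + 1 semitone → Fb
  Fb + 2 semitones → Gb
  Gb + 2 semitones → Ab
  Ab + 2 semitones → Bb
  Bb + 1 semitone → Cb
Scale = Cb Db Eb Fb Gb Ab Bb


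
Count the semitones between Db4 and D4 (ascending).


Reasoning:
Absolute semitone position = octave×12 + chromatic position
Db4: 4×12 + 1 = 49
D4: 4×12 + 2 = 50
Difference = 50 - 49 = 1
= 1 semitone


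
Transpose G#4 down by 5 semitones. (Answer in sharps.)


G#4: chromatic position 8 in octave 4 → absolute = 4×12 + 8 = 56
Transpose down 5: 56 - 5 = 51
51 = 4×12 + 3 → D# in octave 4
Result = D#4


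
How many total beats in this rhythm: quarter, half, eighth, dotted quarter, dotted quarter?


Beat values:
  quarter = 1 beat
  half = 2 beats
  eighth = 0.5 beats
  dotted quarter = 1.5 beats
  dotted quarter = 1.5 beats
Sum = 1 + 2 + 0.5 + 1.5 + 1.5
= 6.5 beats


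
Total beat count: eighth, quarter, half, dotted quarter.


Let's work it out.
Beat values:
  eighth = 0.5 beats
  quarter = 1 beat
  half = 2 beats
  dotted quarter = 1.5 beats
Sum = 0.5 + 1 + 2 + 1.5
= 5 beats


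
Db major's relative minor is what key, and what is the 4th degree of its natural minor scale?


Step by step:
The relative minor shares the major's key signature and starts on its 6th degree
6th degree = a major 6th above the tonic; a major 6th above Db is Bb
→ relative minor of Db major is Bb minor
Bb natural minor scale: Bb C Db Eb F Gb Ab
= Bb minor; 4th degree = Eb


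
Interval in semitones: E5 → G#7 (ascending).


Let's work it out.
Absolute semitone position = octave×12 + chromatic position
E5: 5×12 + 4 = 64
G#7: 7×12 + 8 = 92
Difference = 92 - 64 = 28
= 28 semitones


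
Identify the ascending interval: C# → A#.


Reasoning:
Letter names: C → A spans 6 letter names → a 6th
Semitones: C# → A# = 9 half-steps
A 6th of 9 semitones is a major 6th
= major 6th


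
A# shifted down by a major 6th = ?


Solution.
major 6th: 6 letter names, 9 semitones
Letter: A - 5 → C
Pitch: A# - 9 semitones, spelled as a C → C#
= C#


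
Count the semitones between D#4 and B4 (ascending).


Absolute semitone position = octave×12 + chromatic position
D#4: 4×12 + 3 = 51
B4: 4×12 + 11 = 59
Difference = 59 - 51 = 8
= 8 semitones


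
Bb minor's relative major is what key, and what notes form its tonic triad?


Working:
The relative major shares the key signature and is a minor 3rd above the minor tonic
A minor 3rd above Bb is Db
→ relative major of Bb minor is Db major
Tonic triad of Db major = root + major 3rd + perfect 5th = Db F Ab
= Db major; triad = Db F Ab


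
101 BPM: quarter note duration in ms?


Reasoning:
One quarter-note beat = 60000 / BPM = 60000 / 101 ms
Duration = 60000 / 101
= 594.1 ms


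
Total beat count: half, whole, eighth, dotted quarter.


Beat values:
  half = 2 beats
  whole = 4 beats
  eighth = 0.5 beats
  dotted quarter = 1.5 beats
Sum = 2 + 4 + 0.5 + 1.5
= 8 beats


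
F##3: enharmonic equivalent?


Step by step:
Enharmonic notes sound the same pitch but are spelled with different letter names
F## and G name the same pitch class
= G3


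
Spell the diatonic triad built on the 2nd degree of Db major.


Reasoning:
Db major scale: Db Eb F Gb Ab Bb C
Diatonic triad on degree 2 stacks scale notes 2, 4, 6: Eb Gb Bb
Eb→Gb = 3 semitones; Eb→Bb = 7 semitones → minor triad
= Eb Gb Bb (minor)


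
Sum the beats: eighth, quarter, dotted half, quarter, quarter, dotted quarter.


Beat values:
  eighth = 0.5 beats
  quarter = 1 beat
  dotted half = 3 beats
  quarter = 1 beat
  quarter = 1 beat
  dotted quarter = 1.5 beats
Sum = 0.5 + 1 + 3 + 1 + 1 + 1.5
= 8 beats


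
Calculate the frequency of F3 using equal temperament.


Step by step:
f = 440 × 2^(n/12) where n = semitones from A4
F3: -16 semitones from A4
f = 440 × 2^(-16/12)
f = 174.61 Hz


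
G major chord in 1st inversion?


Solution.
Root position: G B D
1st inversion: move root up an octave
Bass note: B
Notes (bottom to top) = B D G


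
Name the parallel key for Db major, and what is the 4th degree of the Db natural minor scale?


Working:
Parallel keys share the same tonic but differ in mode
Db major → parallel is Db minor
Db natural minor scale: Db Eb Fb Gb Ab Bbb Cb
= Db minor; 4th degree = Gb


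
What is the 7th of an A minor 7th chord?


Reasoning:
Minor 7th chord = root + minor 3rd + perfect 5th + minor 7th
Seventh chords stack in thirds, so the letter names are A-C-E-G
Root: A
Minor 3rd above A: C
Perfect 5th above A: E
Minor 7th above A: G
The 7th = G


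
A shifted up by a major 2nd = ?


Solution.
major 2nd: 2 letter names, 2 semitones
Letter: A + 1 → B
Pitch: A + 2 semitones, spelled as a B → B
= B


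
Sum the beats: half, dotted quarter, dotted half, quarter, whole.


Step by step:
Beat values:
  half = 2 beats
  dotted quarter = 1.5 beats
  dotted half = 3 beats
  quarter = 1 beat
  whole = 4 beats
Sum = 2 + 1.5 + 3 + 1 + 4
= 11.5 beats


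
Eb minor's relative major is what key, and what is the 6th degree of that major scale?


Solution.
The relative major shares the key signature and is a minor 3rd above the minor tonic
A minor 3rd above Eb is Gb
→ relative major of Eb minor is Gb major
Gb major scale: Gb Ab Bb Cb Db Eb F
= Gb major; 6th degree = Eb


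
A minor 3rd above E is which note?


Step by step:
A 3rd spans 3 letter names, so from E we land on G
A minor 3rd = 3 semitones above E
Spell G at that pitch: G
= G


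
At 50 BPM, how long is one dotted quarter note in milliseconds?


Reasoning:
One quarter-note beat = 60000 / BPM = 60000 / 50 ms
Dotted quarter note = 3/2 × quarter note
Duration = 3/2 × 60000 / 50 = 90000 / 50
= 1800.0 ms


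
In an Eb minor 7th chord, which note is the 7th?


Let's work it out.
Minor 7th chord = root + minor 3rd + perfect 5th + minor 7th
Seventh chords stack in thirds, so the letter names are E-G-B-D
Root: Eb
Minor 3rd above Eb: Gb
Perfect 5th above Eb: Bb
Minor 7th above Eb: Db
The 7th = Db


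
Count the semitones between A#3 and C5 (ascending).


Working:
Absolute semitone position = octave×12 + chromatic position
A#3: 3×12 + 10 = 46
C5: 5×12 + 0 = 60
Difference = 60 - 46 = 14
= 14 semitones


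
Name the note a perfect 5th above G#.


Let's work it out.
A 5th spans 5 letter names, so from G we land on D
A perfect 5th = 7 semitones above G#
Spell D at that pitch: D#
= D#


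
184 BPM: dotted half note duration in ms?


Working:
One quarter-note beat = 60000 / BPM = 60000 / 184 ms
Dotted half note = 3 × quarter note
Duration = 3 × 60000 / 184 = 180000 / 184
= 978.3 ms


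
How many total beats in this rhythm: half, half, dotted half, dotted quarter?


Beat values:
  half = 2 beats
  half = 2 beats
  dotted half = 3 beats
  dotted quarter = 1.5 beats
Sum = 2 + 2 + 3 + 1.5
= 8.5 beats


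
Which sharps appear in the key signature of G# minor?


Working:
Sharp minor keys follow the circle of fifths: A(0), E(1), B(2), F#(3), C#(4), G#(5), D#(6), A#(7)
G# minor has 5 sharps
Order of sharps: F# C# G# D# A# E# B# → first 5: F#, C#, G#, D#, A#
= F#, C#, G#, D#, A#


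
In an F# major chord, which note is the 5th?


Step by step:
Major triad = root + major 3rd (4 semitones) + perfect 5th (7 semitones)
A triad on F# stacks thirds, so the chord tones use letter names F-A-C
Root: F#
Major 3rd above F#: A#
Perfect 5th above F#: C#
The 5th = C#


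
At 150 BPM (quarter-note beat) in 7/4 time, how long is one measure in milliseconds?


Quarter-note beat duration = 60000 / 150 ms
Beats per measure (7/4) = 7
One measure = 7 × 60000 / 150 = 420000 / 150 ms
= 2800.0 ms


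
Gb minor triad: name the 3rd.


Working:
Minor triad = root + minor 3rd (3 semitones) + perfect 5th (7 semitones)
A triad on Gb stacks thirds, so the chord tones use letter names G-B-D
Root: Gb
Minor 3rd above Gb: Bbb
Perfect 5th above Gb: Db
The 3rd = Bbb


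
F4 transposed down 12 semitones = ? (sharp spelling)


Step by step:
F4: chromatic position 5 in octave 4 → absolute = 4×12 + 5 = 53
Transpose down 12: 53 - 12 = 41
41 = 3×12 + 5 → F in octave 3
Result = F3


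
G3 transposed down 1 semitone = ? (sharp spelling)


Reasoning:
G3: chromatic position 7 in octave 3 → absolute = 3×12 + 7 = 43
Transpose down 1: 43 - 1 = 42
42 = 3×12 + 6 → F# in octave 3
Result = F#3


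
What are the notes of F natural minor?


Natural minor scale pattern: W-H-W-W-H-W-W (2-1-2-2-1-2-2 semitones)
Starting from F:
  F + 2 semitones → G
  G + 1 semitone → Ab
  Ab + 2 semitones → Bb
  Bb + 2 semitones → C
  C + 1 semitone → Db
  Db + 2 semitones → Eb
  Eb + 2 semitones → F
Scale = F G Ab Bb C Db Eb


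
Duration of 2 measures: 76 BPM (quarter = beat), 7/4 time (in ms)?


Working:
Quarter-note beat duration = 60000 / 76 ms
Beats per measure (7/4) = 7
One measure = 7 × 60000 / 76 = 420000 / 76 ms
2 measures = 2 × 420000 / 76 = 840000 / 76
= 11052.6 ms


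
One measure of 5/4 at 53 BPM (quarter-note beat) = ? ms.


Quarter-note beat duration = 60000 / 53 ms
Beats per measure (5/4) = 5
One measure = 5 × 60000 / 53 = 300000 / 53 ms
= 5660.4 ms


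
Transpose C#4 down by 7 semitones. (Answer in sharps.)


Solution.
C#4: chromatic position 1 in octave 4 → absolute = 4×12 + 1 = 49
Transpose down 7: 49 - 7 = 42
42 = 3×12 + 6 → F# in octave 3
Result = F#3


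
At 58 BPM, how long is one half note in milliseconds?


One quarter-note beat = 60000 / BPM = 60000 / 58 ms
Half note = 2 × quarter note
Duration = 2 × 60000 / 58 = 120000 / 58
= 2069.0 ms


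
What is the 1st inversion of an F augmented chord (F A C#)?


Working:
Root position: F A C#
1st inversion: move root up an octave
Bass note: A
Notes (bottom to top) = A C# F


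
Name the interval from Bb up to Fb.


Letter names: B → F spans 5 letter names → a 5th
Semitones: Bb → Fb = 6 half-steps
A 5th of 6 semitones is a diminished 5th
= diminished 5th


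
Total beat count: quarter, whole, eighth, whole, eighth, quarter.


Step by step:
Beat values:
  quarter = 1 beat
  whole = 4 beats
  eighth = 0.5 beats
  whole = 4 beats
  eighth = 0.5 beats
  quarter = 1 beat
Sum = 1 + 4 + 0.5 + 4 + 0.5 + 1
= 11 beats


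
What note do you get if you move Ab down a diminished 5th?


diminished 5th: 5 letter names, 6 semitones
Letter: A - 4 → D
Pitch: Ab - 6 semitones, spelled as a D → D
= D


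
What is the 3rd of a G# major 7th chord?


Let's work it out.
Major 7th chord = root + major 3rd + perfect 5th + major 7th
Seventh chords stack in thirds, so the letter names are G-B-D-F
Root: G#
Major 3rd above G#: B#
Perfect 5th above G#: D#
Major 7th above G#: F##
The 3rd = B#


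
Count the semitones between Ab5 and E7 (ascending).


Absolute semitone position = octave×12 + chromatic position
Ab5: 5×12 + 8 = 68
E7: 7×12 + 4 = 88
Difference = 88 - 68 = 20
= 20 semitones


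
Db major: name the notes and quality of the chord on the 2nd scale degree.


Solution.
Db major scale: Db Eb F Gb Ab Bb C
Diatonic triad on degree 2 stacks scale notes 2, 4, 6: Eb Gb Bb
Eb→Gb = 3 semitones; Eb→Bb = 7 semitones → minor triad
= Eb Gb Bb (minor)


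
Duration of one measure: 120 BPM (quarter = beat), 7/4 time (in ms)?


Let's work it out.
Quarter-note beat duration = 60000 / 120 ms
Beats per measure (7/4) = 7
One measure = 7 × 60000 / 120 = 420000 / 120 ms
= 3500.0 ms


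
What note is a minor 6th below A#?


Working:
A 6th spans 6 letter names, so from A we land on C
A minor 6th = 8 semitones below A#
Spell C at that pitch: C##
= C##


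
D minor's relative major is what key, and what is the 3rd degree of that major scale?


Solution.
The relative major shares the key signature and is a minor 3rd above the minor tonic
A minor 3rd above D is F
→ relative major of D minor is F major
F major scale: F G A Bb C D E
= F major; 3rd degree = A


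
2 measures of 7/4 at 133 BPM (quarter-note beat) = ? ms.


Quarter-note beat duration = 60000 / 133 ms
Beats per measure (7/4) = 7
One measure = 7 × 60000 / 133 = 420000 / 133 ms
2 measures = 2 × 420000 / 133 = 840000 / 133
= 6315.8 ms


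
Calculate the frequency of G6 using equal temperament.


Reasoning:
f = 440 × 2^(n/12) where n = semitones from A4
G6: 22 semitones from A4
f = 440 × 2^(22/12)
f = 1567.98 Hz


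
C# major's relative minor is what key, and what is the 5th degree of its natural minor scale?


The relative minor shares the major's key signature and starts on its 6th degree
6th degree = a major 6th above the tonic; a major 6th above C# is A#
→ relative minor of C# major is A# minor
A# natural minor scale: A# B# C# D# E# F# G#
= A# minor; 5th degree = E#


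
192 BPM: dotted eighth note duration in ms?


Step by step:
One quarter-note beat = 60000 / BPM = 60000 / 192 ms
Dotted eighth note = 3/4 × quarter note
Duration = 3/4 × 60000 / 192 = 45000 / 192
= 234.4 ms


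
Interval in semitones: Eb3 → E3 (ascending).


Step by step:
Absolute semitone position = octave×12 + chromatic position
Eb3: 3×12 + 3 = 39
E3: 3×12 + 4 = 40
Difference = 40 - 39 = 1
= 1 semitone


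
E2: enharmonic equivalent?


Let's work it out.
Enharmonic notes sound the same pitch but are spelled with different letter names
E and Fb name the same pitch class
= Fb2


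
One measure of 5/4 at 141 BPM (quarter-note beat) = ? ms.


Reasoning:
Quarter-note beat duration = 60000 / 141 ms
Beats per measure (5/4) = 5
One measure = 5 × 60000 / 141 = 300000 / 141 ms
= 2127.7 ms


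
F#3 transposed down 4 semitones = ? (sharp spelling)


Step by step:
F#3: chromatic position 6 in octave 3 → absolute = 3×12 + 6 = 42
Transpose down 4: 42 - 4 = 38
38 = 3×12 + 2 → D in octave 3
Result = D3


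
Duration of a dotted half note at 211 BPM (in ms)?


One quarter-note beat = 60000 / BPM = 60000 / 211 ms
Dotted half note = 3 × quarter note
Duration = 3 × 60000 / 211 = 180000 / 211
= 853.1 ms


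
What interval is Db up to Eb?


Letter names: D → E spans 2 letter names → a 2nd
Semitones: Db → Eb = 2 half-steps
A 2nd of 2 semitones is a major 2nd
= major 2nd


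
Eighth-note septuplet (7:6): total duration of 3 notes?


Let's work it out.
Septuplet: 7 notes occupy the space of 6 eighth notes
Space = 6 × 1/2 = 3 beats
Each septuplet note = 3 / 7 = 3/7 beats
3 notes = 3 × 3/7 = 9/7
= 9/7 beats


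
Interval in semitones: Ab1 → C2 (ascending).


Let's work it out.
Absolute semitone position = octave×12 + chromatic position
Ab1: 1×12 + 8 = 20
C2: 2×12 + 0 = 24
Difference = 24 - 20 = 4
= 4 semitones


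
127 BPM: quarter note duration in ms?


Reasoning:
One quarter-note beat = 60000 / BPM = 60000 / 127 ms
Duration = 60000 / 127
= 472.4 ms


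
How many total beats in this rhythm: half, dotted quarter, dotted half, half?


Let's work it out.
Beat values:
  half = 2 beats
  dotted quarter = 1.5 beats
  dotted half = 3 beats
  half = 2 beats
Sum = 2 + 1.5 + 3 + 2
= 8.5 beats


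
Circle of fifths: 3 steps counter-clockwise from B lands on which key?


Let's work it out.
Each counter-clockwise step moves down a perfect 5th (= up a perfect 4th)
From B: B → E → A → D
= D


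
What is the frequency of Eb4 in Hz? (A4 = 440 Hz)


Solution.
f = 440 × 2^(n/12) where n = semitones from A4
Eb4: -6 semitones from A4
f = 440 × 2^(-6/12)
f = 311.13 Hz


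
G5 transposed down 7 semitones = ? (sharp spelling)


Step by step:
G5: chromatic position 7 in octave 5 → absolute = 5×12 + 7 = 67
Transpose down 7: 67 - 7 = 60
60 = 5×12 + 0 → C in octave 5
Result = C5


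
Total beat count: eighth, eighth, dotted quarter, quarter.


Step by step:
Beat values:
  eighth = 0.5 beats
  eighth = 0.5 beats
  dotted quarter = 1.5 beats
  quarter = 1 beat
Sum = 0.5 + 0.5 + 1.5 + 1
= 3.5 beats


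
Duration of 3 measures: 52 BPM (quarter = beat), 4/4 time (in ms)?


Reasoning:
Quarter-note beat duration = 60000 / 52 ms
Beats per measure (4/4) = 4
One measure = 4 × 60000 / 52 = 240000 / 52 ms
3 measures = 3 × 240000 / 52 = 720000 / 52
= 13846.2 ms


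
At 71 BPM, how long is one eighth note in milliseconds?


Step by step:
One quarter-note beat = 60000 / BPM = 60000 / 71 ms
Eighth note = 1/2 × quarter note
Duration = 1/2 × 60000 / 71 = 30000 / 71
= 422.5 ms


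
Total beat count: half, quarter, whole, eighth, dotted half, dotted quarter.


Working:
Beat values:
  half = 2 beats
  quarter = 1 beat
  whole = 4 beats
  eighth = 0.5 beats
  dotted half = 3 beats
  dotted quarter = 1.5 beats
Sum = 2 + 1 + 4 + 0.5 + 3 + 1.5
= 12 beats


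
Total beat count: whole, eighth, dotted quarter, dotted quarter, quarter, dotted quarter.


Let's work it out.
Beat values:
  whole = 4 beats
  eighth = 0.5 beats
  dotted quarter = 1.5 beats
  dotted quarter = 1.5 beats
  quarter = 1 beat
  dotted quarter = 1.5 beats
Sum = 4 + 0.5 + 1.5 + 1.5 + 1 + 1.5
= 10 beats


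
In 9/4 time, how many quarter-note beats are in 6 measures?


Reasoning:
Time signature 9/4: the bottom number 4 means the quarter note gets one count
The top number 9 means 9 quarter-note beats per measure
Total = 9 × 6 measures
= 54 quarter-note beats


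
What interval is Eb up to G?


Solution.
Letter names: E → G spans 3 letter names → a 3rd
Semitones: Eb → G = 4 half-steps
A 3rd of 4 semitones is a major 3rd
= major 3rd


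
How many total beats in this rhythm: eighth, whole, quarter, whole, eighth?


Beat values:
  eighth = 0.5 beats
  whole = 4 beats
  quarter = 1 beat
  whole = 4 beats
  eighth = 0.5 beats
Sum = 0.5 + 4 + 1 + 4 + 0.5
= 10 beats


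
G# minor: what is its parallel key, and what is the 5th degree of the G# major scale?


Solution.
Parallel keys share the same tonic but differ in mode
G# minor → parallel is G# major
G# major scale: G# A# B# C# D# E# F##
= G# major; 5th degree = D#


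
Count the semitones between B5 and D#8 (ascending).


Working:
Absolute semitone position = octave×12 + chromatic position
B5: 5×12 + 11 = 71
D#8: 8×12 + 3 = 99
Difference = 99 - 71 = 28
= 28 semitones


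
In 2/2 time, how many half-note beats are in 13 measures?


Time signature 2/2: the bottom number 2 means the half note gets one count
The top number 2 means 2 half-note beats per measure
Total = 2 × 13 measures
= 26 half-note beats


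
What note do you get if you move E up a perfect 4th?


Working:
perfect 4th: 4 letter names, 5 semitones
Letter: E + 3 → A
Pitch: E + 5 semitones, spelled as an A → A
= A


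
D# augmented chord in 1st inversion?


Root position: D# F## A##
1st inversion: move root up an octave
Bass note: F##
Notes (bottom to top) = F## A## D#


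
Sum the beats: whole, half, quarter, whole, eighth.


Beat values:
  whole = 4 beats
  half = 2 beats
  quarter = 1 beat
  whole = 4 beats
  eighth = 0.5 beats
Sum = 4 + 2 + 1 + 4 + 0.5
= 11.5 beats


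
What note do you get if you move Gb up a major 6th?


Working:
major 6th: 6 letter names, 9 semitones
Letter: G + 5 → E
Pitch: Gb + 9 semitones, spelled as an E → Eb
= Eb


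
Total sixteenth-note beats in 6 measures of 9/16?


Step by step:
Time signature 9/16: the bottom number 16 means the sixteenth note gets one count
The top number 9 means 9 sixteenth-note beats per measure
Total = 9 × 6 measures
= 54 sixteenth-note beats


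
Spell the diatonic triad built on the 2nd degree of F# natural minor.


Working:
F# natural minor scale: F# G# A B C# D E
Diatonic triad on degree 2 stacks scale notes 2, 4, 6: G# B D
G#→B = 3 semitones; G#→D = 6 semitones → diminished triad
= G# B D (diminished)


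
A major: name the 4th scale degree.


Major scale pattern: W-W-H-W-W-W-H (2-2-1-2-2-2-1 semitones)
Starting from A:
  A + 2 semitones → B
  B + 2 semitones → C#
  C# + 1 semitone → D
  D + 2 semitones → E
  E + 2 semitones → F#
  F# + 2 semitones → G#
  G# + 1 semitone → A
Scale: A B C# D E F# G#
Degree 4 = D


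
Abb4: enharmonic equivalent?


Reasoning:
Enharmonic notes sound the same pitch but are spelled with different letter names
Abb and G name the same pitch class
= G4


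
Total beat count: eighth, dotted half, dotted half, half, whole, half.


Working:
Beat values:
  eighth = 0.5 beats
  dotted half = 3 beats
  dotted half = 3 beats
  half = 2 beats
  whole = 4 beats
  half = 2 beats
Sum = 0.5 + 3 + 3 + 2 + 4 + 2
= 14.5 beats


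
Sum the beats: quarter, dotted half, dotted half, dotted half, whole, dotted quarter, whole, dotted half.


Beat values:
  quarter = 1 beat
  dotted half = 3 beats
  dotted half = 3 beats
  dotted half = 3 beats
  whole = 4 beats
  dotted quarter = 1.5 beats
  whole = 4 beats
  dotted half = 3 beats
Sum = 1 + 3 + 3 + 3 + 4 + 1.5 + 4 + 3
= 22.5 beats


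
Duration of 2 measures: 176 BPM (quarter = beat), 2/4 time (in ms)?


Step by step:
Quarter-note beat duration = 60000 / 176 ms
Beats per measure (2/4) = 2
One measure = 2 × 60000 / 176 = 120000 / 176 ms
2 measures = 2 × 120000 / 176 = 240000 / 176
= 1363.6 ms


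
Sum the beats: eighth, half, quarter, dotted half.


Let's work it out.
Beat values:
  eighth = 0.5 beats
  half = 2 beats
  quarter = 1 beat
  dotted half = 3 beats
Sum = 0.5 + 2 + 1 + 3
= 6.5 beats


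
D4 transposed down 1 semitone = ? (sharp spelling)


Step by step:
D4: chromatic position 2 in octave 4 → absolute = 4×12 + 2 = 50
Transpose down 1: 50 - 1 = 49
49 = 4×12 + 1 → C# in octave 4
Result = C#4


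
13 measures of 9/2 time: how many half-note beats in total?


Time signature 9/2: the bottom number 2 means the half note gets one count
The top number 9 means 9 half-note beats per measure
Total = 9 × 13 measures
= 117 half-note beats


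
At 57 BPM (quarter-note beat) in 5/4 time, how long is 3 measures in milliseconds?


Quarter-note beat duration = 60000 / 57 ms
Beats per measure (5/4) = 5
One measure = 5 × 60000 / 57 = 300000 / 57 ms
3 measures = 3 × 300000 / 57 = 900000 / 57
= 15789.5 ms


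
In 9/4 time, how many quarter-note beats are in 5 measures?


Working:
Time signature 9/4: the bottom number 4 means the quarter note gets one count
The top number 9 means 9 quarter-note beats per measure
Total = 9 × 5 measures
= 45 quarter-note beats


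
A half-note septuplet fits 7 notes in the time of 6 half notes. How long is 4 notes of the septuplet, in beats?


Working:
Septuplet: 7 notes occupy the space of 6 half notes
Space = 6 × 2 = 12 beats
Each septuplet note = 12 / 7 = 12/7 beats
4 notes = 4 × 12/7 = 48/7
= 48/7 beats


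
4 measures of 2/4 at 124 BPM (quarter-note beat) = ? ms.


Quarter-note beat duration = 60000 / 124 ms
Beats per measure (2/4) = 2
One measure = 2 × 60000 / 124 = 120000 / 124 ms
4 measures = 4 × 120000 / 124 = 480000 / 124
= 3871.0 ms


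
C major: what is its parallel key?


Solution.
Parallel keys share the same tonic but differ in mode
C major → parallel is C minor
= C minor


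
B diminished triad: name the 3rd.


Diminished triad = root + minor 3rd (3 semitones) + diminished 5th (6 semitones)
A triad on B stacks thirds, so the chord tones use letter names B-D-F
Root: B
Minor 3rd above B: D
Diminished 5th above B: F
The 3rd = D


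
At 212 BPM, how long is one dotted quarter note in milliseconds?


Solution.
One quarter-note beat = 60000 / BPM = 60000 / 212 ms
Dotted quarter note = 3/2 × quarter note
Duration = 3/2 × 60000 / 212 = 90000 / 212
= 424.5 ms
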